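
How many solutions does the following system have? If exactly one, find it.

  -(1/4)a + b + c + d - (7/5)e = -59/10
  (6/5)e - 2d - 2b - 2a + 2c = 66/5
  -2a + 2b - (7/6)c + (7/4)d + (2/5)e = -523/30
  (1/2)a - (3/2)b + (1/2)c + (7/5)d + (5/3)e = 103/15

Row-reduce:
R1 ← R1 / (-1/4).
R2 ← R2 + 2·R1.
R3 ← R3 + 2·R1.
R4 ← R4 − 1/2·R1.
R2 ← R2 / (-10).
R1 ← R1 + 4·R2.
R3 ← R3 + 6·R2.
R4 ← R4 − 1/2·R2.
R3 ← R3 / (-167/30).
R1 ← R1 + 8/5·R3.
R2 ← R2 − 3/5·R3.
R4 ← R4 − 11/5·R3.
R4 ← R4 / (2339/835).
R1 ← R1 − 12/167·R4.
R2 ← R2 − 325/334·R4.
R3 ← R3 − 15/334·R4.
Rank is 4 with 5 unknowns, leaving e free.

infinitely many solutions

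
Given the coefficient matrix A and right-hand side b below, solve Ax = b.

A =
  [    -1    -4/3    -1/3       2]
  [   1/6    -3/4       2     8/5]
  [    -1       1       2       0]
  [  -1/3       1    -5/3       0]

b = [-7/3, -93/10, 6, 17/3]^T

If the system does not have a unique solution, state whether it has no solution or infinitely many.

x_1 = -6, x_2 = 2, x_3 = -1, x_4 = -3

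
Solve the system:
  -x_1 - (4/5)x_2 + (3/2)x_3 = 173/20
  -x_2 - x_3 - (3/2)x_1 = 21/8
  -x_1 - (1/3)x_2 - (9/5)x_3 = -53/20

x_1 = -7/4, x_2 = -3, x_3 = 3

Row-reduce the augmented matrix:
R1 ← R1 / (-1).
R2 ← R2 + 3/2·R1.
R3 ← R3 + 1·R1.
R2 ← R2 / (1/5).
R1 ← R1 − 4/5·R2.
R3 ← R3 − 7/15·R2.
R3 ← R3 / (257/60).
R1 ← R1 − 23/2·R3.
R2 ← R2 + 65/4·R3.
Reading off the reduced rows gives x_1 = -7/4, x_2 = -3, x_3 = 3.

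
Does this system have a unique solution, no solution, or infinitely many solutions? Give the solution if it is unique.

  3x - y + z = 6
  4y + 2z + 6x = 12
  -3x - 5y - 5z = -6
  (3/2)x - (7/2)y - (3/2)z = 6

no solution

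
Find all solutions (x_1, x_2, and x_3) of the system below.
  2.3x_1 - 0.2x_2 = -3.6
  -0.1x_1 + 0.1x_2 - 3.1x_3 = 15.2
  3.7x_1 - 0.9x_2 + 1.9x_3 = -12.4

x_1 = -2, x_2 = -5, x_3 = -5

Row-reduce the augmented matrix:
R1 ← R1 / (23/10).
R2 ← R2 + 1/10·R1.
R3 ← R3 − 37/10·R1.
R2 ← R2 / (21/230).
R1 ← R1 + 2/23·R2.
R3 ← R3 + 133/230·R2.
R3 ← R3 / (-266/15).
R1 ← R1 + 62/21·R3.
R2 ← R2 + 713/21·R3.
Reading off the reduced rows gives x_1 = -2, x_2 = -5, x_3 = -5.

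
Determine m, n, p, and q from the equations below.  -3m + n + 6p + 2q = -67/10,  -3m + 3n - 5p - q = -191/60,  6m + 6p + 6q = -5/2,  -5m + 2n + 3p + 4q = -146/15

m = 2/3, n = -6/5, p = -1/3, q = -3/4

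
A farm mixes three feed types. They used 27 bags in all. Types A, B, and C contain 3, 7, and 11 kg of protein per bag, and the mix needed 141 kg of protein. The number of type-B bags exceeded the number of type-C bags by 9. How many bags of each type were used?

Let a = type-A bags, b = type-B bags, c = type-C bags.
  a + b + c = 27
  3a + 7b + 11c = 141
  b - c = 9
Row-reduce the augmented matrix:
R2 ← R2 − 3·R1.
R2 ← R2 / (4).
R1 ← R1 − 1·R2.
R3 ← R3 − 1·R2.
R3 ← R3 / (-3).
R1 ← R1 + 1·R3.
R2 ← R2 − 2·R3.
Reading off the reduced rows gives a = 14, b = 11, c = 2.

type-A bags: 14, type-B bags: 11, type-C bags: 2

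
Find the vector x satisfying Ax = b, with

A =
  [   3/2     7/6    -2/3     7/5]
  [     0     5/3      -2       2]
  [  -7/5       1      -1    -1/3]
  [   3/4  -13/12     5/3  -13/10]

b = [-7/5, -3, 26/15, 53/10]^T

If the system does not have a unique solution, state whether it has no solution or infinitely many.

no solution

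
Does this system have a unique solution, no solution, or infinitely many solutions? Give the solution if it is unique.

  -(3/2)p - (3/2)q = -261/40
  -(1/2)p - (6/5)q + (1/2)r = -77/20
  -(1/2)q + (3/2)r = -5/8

p = 8/5, q = 11/4, r = 1/2

Row-reduce the augmented matrix:
R1 ← R1 / (-3/2).
R2 ← R2 + 1/2·R1.
R2 ← R2 / (-7/10).
R1 ← R1 − 1·R2.
R3 ← R3 + 1/2·R2.
R3 ← R3 / (8/7).
R1 ← R1 − 5/7·R3.
R2 ← R2 + 5/7·R3.
Reading off the reduced rows gives p = 8/5, q = 11/4, r = 1/2.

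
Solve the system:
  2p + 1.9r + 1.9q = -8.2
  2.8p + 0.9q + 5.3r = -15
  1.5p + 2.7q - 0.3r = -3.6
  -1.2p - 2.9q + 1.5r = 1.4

p = -6, q = 2, r = 0

Row-reduce the augmented matrix:
R1 ← R1 / (2).
R2 ← R2 − 14/5·R1.
R3 ← R3 − 3/2·R1.
R4 ← R4 + 6/5·R1.
R2 ← R2 / (-44/25).
R1 ← R1 − 19/20·R2.
R3 ← R3 − 51/40·R2.
R4 ← R4 + 44/25·R2.
R3 ← R3 / (3/16).
R1 ← R1 − 19/8·R3.
R2 ← R2 + 3/2·R3.
R4 reduces to 0 = 0, so the extra equation is consistent.
Reading off the reduced rows gives p = -6, q = 2, r = 0.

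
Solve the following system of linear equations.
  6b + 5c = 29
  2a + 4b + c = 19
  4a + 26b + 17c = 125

Row-reduce:
Swap R1 and R2.
R1 ← R1 / (2).
R3 ← R3 − 4·R1.
R2 ← R2 / (6).
R1 ← R1 − 2·R2.
R3 ← R3 − 18·R2.
Rank is 2 with 3 unknowns, leaving c free.

infinitely many solutions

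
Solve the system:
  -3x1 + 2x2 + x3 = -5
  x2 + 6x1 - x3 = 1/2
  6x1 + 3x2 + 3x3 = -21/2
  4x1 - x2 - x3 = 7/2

Row-reduce the augmented matrix:
R1 ← R1 / (-3).
R2 ← R2 − 6·R1.
R3 ← R3 − 6·R1.
R4 ← R4 − 4·R1.
R2 ← R2 / (5).
R1 ← R1 + 2/3·R2.
R3 ← R3 − 7·R2.
R4 ← R4 − 5/3·R2.
R3 ← R3 / (18/5).
R1 ← R1 + 1/5·R3.
R2 ← R2 − 1/5·R3.
R4 reduces to 0 = 0, so the extra equation is consistent.
Reading off the reduced rows gives x1 = 0, x2 = -3/2, x3 = -2.

x1 = 0, x2 = -3/2, x3 = -2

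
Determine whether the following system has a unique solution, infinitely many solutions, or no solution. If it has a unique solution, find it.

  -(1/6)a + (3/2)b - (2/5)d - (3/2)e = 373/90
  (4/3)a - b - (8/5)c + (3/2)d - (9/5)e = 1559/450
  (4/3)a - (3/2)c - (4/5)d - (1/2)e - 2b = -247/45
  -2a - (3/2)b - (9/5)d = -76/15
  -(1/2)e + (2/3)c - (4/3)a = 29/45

Row-reduce the augmented matrix:
R1 ← R1 / (-1/6).
R2 ← R2 − 4/3·R1.
R3 ← R3 − 4/3·R1.
R4 ← R4 + 2·R1.
R5 ← R5 + 4/3·R1.
R2 ← R2 / (11).
R1 ← R1 + 9·R2.
R3 ← R3 − 10·R2.
R4 ← R4 + 39/2·R2.
R5 ← R5 + 12·R2.
R3 ← R3 / (-1/22).
R1 ← R1 + 72/55·R3.
R2 ← R2 + 8/55·R3.
R4 ← R4 + 156/55·R3.
R5 ← R5 + 178/165·R3.
R4 ← R4 / (3063/20).
R1 ← R1 − 717/10·R4.
R2 ← R2 − 77/10·R4.
R3 ← R3 − 54·R4.
R5 ← R5 − 298/5·R4.
R5 ← R5 / (-31063/30630).
R1 ← R1 − 3849/5105·R5.
R2 ← R2 + 952/1021·R5.
R3 ← R3 − 2327/1021·R5.
R4 ← R4 + 62/1021·R5.
Reading off the reduced rows gives a = -5/3, b = 14/5, c = -8/3, d = 7/3, e = -2/5.

a = -5/3, b = 14/5, c = -8/3, d = 7/3, e = -2/5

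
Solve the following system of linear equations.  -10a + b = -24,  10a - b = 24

infinitely many solutions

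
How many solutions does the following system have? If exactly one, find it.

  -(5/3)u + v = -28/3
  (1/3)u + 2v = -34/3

u = 2, v = -6

Row-reduce the augmented matrix:
R1 ← R1 / (-5/3).
R2 ← R2 − 1/3·R1.
R2 ← R2 / (11/5).
R1 ← R1 + 3/5·R2.
Reading off the reduced rows gives u = 2, v = -6.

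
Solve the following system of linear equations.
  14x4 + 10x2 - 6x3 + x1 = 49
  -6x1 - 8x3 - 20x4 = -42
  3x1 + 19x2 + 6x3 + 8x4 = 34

Row-reduce:
R2 ← R2 + 6·R1.
R3 ← R3 − 3·R1.
R2 ← R2 / (60).
R1 ← R1 − 10·R2.
R3 ← R3 + 11·R2.
R3 ← R3 / (239/15).
R1 ← R1 − 4/3·R3.
R2 ← R2 + 11/15·R3.
Rank is 3 with 4 unknowns, leaving x4 free.

infinitely many solutions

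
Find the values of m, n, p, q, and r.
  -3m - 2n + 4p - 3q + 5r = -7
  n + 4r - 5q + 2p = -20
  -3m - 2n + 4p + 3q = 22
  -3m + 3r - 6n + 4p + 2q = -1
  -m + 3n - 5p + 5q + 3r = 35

m = -6, n = 4, p = 0, q = 4, r = -1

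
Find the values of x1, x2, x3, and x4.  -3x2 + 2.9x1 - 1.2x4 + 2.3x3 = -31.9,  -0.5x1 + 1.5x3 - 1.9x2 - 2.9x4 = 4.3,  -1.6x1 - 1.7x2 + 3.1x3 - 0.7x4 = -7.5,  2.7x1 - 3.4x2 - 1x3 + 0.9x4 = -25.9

x1 = -6, x2 = 3, x3 = -5, x4 = -5

Row-reduce the augmented matrix:
R1 ← R1 / (29/10).
R2 ← R2 + 1/2·R1.
R3 ← R3 + 8/5·R1.
R4 ← R4 − 27/10·R1.
R2 ← R2 / (-701/290).
R1 ← R1 + 30/29·R2.
R3 ← R3 + 973/290·R2.
R4 ← R4 + 88/145·R2.
R3 ← R3 / (12173/7010).
R1 ← R1 + 13/701·R3.
R2 ← R2 + 550/701·R3.
R4 ← R4 + 25359/7010·R3.
R4 ← R4 / (217739/24346).
R1 ← R1 − 11532/12173·R4.
R2 ← R2 − 31873/12173·R4.
R3 ← R3 − 20682/12173·R4.
Reading off the reduced rows gives x1 = -6, x2 = 3, x3 = -5, x4 = -5.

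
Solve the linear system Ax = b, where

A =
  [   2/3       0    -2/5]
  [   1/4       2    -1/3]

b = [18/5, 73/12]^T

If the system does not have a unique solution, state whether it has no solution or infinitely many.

Row-reduce:
R1 ← R1 / (2/3).
R2 ← R2 − 1/4·R1.
R2 ← R2 / (2).
Rank is 2 with 3 unknowns, leaving x_3 free.

infinitely many solutions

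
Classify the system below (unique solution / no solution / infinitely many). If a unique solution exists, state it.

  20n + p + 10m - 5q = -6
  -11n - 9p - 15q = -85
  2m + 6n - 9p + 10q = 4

infinitely many solutions

Row-reduce:
R1 ← R1 / (10).
R3 ← R3 − 2·R1.
R2 ← R2 / (-11).
R1 ← R1 − 2·R2.
R3 ← R3 − 2·R2.
R3 ← R3 / (-596/55).
R1 ← R1 + 169/110·R3.
R2 ← R2 − 9/11·R3.
Rank is 3 with 4 unknowns, leaving q free.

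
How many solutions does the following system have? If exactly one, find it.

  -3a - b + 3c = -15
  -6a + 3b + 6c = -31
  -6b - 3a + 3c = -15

no solution

Row-reduce:
R1 ← R1 / (-3).
R2 ← R2 + 6·R1.
R3 ← R3 + 3·R1.
R2 ← R2 / (5).
R1 ← R1 − 1/3·R2.
R3 ← R3 + 5·R2.
Row 3 reduces to 0 = -1, a contradiction. The system is inconsistent.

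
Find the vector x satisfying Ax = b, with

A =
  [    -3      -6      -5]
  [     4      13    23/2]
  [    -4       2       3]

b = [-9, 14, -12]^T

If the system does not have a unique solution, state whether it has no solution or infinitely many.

no solution

Row-reduce:
R1 ← R1 / (-3).
R2 ← R2 − 4·R1.
R3 ← R3 + 4·R1.
R2 ← R2 / (5).
R1 ← R1 − 2·R2.
R3 ← R3 − 10·R2.
Row 3 reduces to 0 = -4, a contradiction. The system is inconsistent.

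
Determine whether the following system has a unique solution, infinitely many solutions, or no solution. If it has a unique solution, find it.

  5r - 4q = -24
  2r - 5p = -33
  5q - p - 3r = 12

p = 5, q = 1, r = -4

Row-reduce the augmented matrix:
Swap R1 and R2.
R1 ← R1 / (-5).
R3 ← R3 + 1·R1.
R2 ← R2 / (-4).
R3 ← R3 − 5·R2.
R3 ← R3 / (57/20).
R1 ← R1 + 2/5·R3.
R2 ← R2 + 5/4·R3.
Reading off the reduced rows gives p = 5, q = 1, r = -4.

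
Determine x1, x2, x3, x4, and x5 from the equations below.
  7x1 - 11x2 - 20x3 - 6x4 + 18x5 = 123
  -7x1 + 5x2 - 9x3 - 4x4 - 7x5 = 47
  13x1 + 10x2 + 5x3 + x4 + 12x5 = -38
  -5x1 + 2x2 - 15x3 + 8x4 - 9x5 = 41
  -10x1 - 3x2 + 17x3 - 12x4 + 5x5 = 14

x1 = -5, x2 = 0, x3 = -4, x4 = -1, x5 = 4

Row-reduce the augmented matrix:
R1 ← R1 / (7).
R2 ← R2 + 7·R1.
R3 ← R3 − 13·R1.
R4 ← R4 + 5·R1.
R5 ← R5 + 10·R1.
R2 ← R2 / (-6).
R1 ← R1 + 11/7·R2.
R3 ← R3 − 213/7·R2.
R4 ← R4 + 41/7·R2.
R5 ← R5 + 131/7·R2.
R3 ← R3 / (-1469/14).
R1 ← R1 − 199/42·R3.
R2 ← R2 − 29/6·R3.
R4 ← R4 + 41/42·R3.
R5 ← R5 − 3313/42·R3.
R4 ← R4 / (60971/4407).
R1 ← R1 − 89/4407·R4.
R2 ← R2 + 485/4407·R4.
R3 ← R3 − 540/1469·R4.
R5 ← R5 + 80989/4407·R4.
R5 ← R5 / (772402/60971).
R1 ← R1 − 76360/60971·R5.
R2 ← R2 + 18780/60971·R5.
R3 ← R3 + 8299/60971·R5.
R4 ← R4 + 31733/60971·R5.
Reading off the reduced rows gives x1 = -5, x2 = 0, x3 = -4, x4 = -1, x5 = 4.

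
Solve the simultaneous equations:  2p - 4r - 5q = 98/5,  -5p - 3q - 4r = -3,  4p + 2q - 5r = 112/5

Row-reduce the augmented matrix:
R1 ← R1 / (2).
R2 ← R2 + 5·R1.
R3 ← R3 − 4·R1.
R2 ← R2 / (-31/2).
R1 ← R1 + 5/2·R2.
R3 ← R3 − 12·R2.
R3 ← R3 / (-243/31).
R1 ← R1 − 8/31·R3.
R2 ← R2 − 28/31·R3.
Reading off the reduced rows gives p = 3, q = -4/5, r = -12/5.

p = 3, q = -4/5, r = -12/5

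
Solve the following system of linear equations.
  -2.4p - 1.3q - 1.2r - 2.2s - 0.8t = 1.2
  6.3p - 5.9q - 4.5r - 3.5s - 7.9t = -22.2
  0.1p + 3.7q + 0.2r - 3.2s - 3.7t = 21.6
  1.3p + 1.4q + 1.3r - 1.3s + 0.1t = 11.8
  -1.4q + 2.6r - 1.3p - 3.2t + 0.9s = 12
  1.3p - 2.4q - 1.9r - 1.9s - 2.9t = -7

Row-reduce the augmented matrix:
R1 ← R1 / (-12/5).
R2 ← R2 − 63/10·R1.
R3 ← R3 − 1/10·R1.
R4 ← R4 − 13/10·R1.
R5 ← R5 + 13/10·R1.
R6 ← R6 − 13/10·R1.
R2 ← R2 / (-149/16).
R1 ← R1 − 13/24·R2.
R3 ← R3 − 175/48·R2.
R4 ← R4 − 167/240·R2.
R5 ← R5 + 167/240·R2.
R6 ← R6 + 149/48·R2.
R3 ← R3 / (-4239/1490).
R1 ← R1 − 41/745·R3.
R2 ← R2 − 612/745·R3.
R4 ← R4 − 292/3725·R3.
R5 ← R5 − 28471/7450·R3.
R4 ← R4 / (-357713/105975).
R1 ← R1 − 5156/21195·R4.
R2 ← R2 + 2362/2355·R4.
R3 ← R3 − 10315/4239·R4.
R5 ← R5 + 1380779/211950·R4.
R5 ← R5 / (-17530067/1788565).
R1 ← R1 + 175041/357713·R5.
R2 ← R2 + 268614/357713·R5.
R3 ← R3 − 628677/357713·R5.
R4 ← R4 − 136843/357713·R5.
R6 reduces to 0 = 0, so the extra equation is consistent.
Reading off the reduced rows gives p = -1, q = 2, r = 5, s = -3, t = -1.

p = -1, q = 2, r = 5, s = -3, t = -1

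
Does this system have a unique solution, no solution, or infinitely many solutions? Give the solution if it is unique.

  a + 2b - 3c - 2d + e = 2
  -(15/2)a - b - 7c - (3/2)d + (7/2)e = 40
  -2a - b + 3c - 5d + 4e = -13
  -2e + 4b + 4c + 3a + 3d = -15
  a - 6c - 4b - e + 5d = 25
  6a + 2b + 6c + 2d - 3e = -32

no solution

Row-reduce:
R2 ← R2 + 15/2·R1.
R3 ← R3 + 2·R1.
R4 ← R4 − 3·R1.
R5 ← R5 − 1·R1.
R6 ← R6 − 6·R1.
R2 ← R2 / (14).
R1 ← R1 − 2·R2.
R3 ← R3 − 3·R2.
R4 ← R4 + 2·R2.
R5 ← R5 + 6·R2.
R6 ← R6 + 10·R2.
R3 ← R3 / (93/28).
R1 ← R1 − 17/14·R3.
R2 ← R2 + 59/28·R3.
R4 ← R4 − 123/14·R3.
R5 ← R5 + 219/14·R3.
R6 ← R6 − 41/14·R3.
R4 ← R4 / (654/31).
R1 ← R1 − 73/31·R4.
R2 ← R2 + 144/31·R4.
R3 ← R3 + 51/31·R4.
R5 ← R5 + 800/31·R4.
R6 ← R6 − 218/31·R4.
R5 ← R5 / (424/109).
R1 ← R1 + 97/218·R5.
R2 ← R2 − 24/109·R5.
R3 ← R3 − 17/218·R5.
R4 ← R4 + 135/218·R5.
Row 6 reduces to 0 = -1/3, a contradiction. The system is inconsistent.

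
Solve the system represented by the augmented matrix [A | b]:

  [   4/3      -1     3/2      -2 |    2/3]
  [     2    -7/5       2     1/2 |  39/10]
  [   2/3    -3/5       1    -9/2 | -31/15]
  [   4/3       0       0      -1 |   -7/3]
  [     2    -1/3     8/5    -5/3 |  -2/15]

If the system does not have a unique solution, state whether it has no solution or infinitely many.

no solution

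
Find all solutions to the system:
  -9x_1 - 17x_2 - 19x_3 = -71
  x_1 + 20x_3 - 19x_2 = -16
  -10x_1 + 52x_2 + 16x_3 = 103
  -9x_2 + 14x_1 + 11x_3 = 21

Row-reduce:
R1 ← R1 / (-9).
R2 ← R2 − 1·R1.
R3 ← R3 + 10·R1.
R4 ← R4 − 14·R1.
R2 ← R2 / (-188/9).
R1 ← R1 − 17/9·R2.
R3 ← R3 − 638/9·R2.
R4 ← R4 + 319/9·R2.
R3 ← R3 / (9195/94).
R1 ← R1 − 701/188·R3.
R2 ← R2 + 161/188·R3.
R4 ← R4 + 9195/188·R3.
Row 4 reduces to 0 = 3/2, a contradiction. The system is inconsistent.

no solution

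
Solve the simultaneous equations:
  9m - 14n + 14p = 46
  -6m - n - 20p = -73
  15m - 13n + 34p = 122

no solution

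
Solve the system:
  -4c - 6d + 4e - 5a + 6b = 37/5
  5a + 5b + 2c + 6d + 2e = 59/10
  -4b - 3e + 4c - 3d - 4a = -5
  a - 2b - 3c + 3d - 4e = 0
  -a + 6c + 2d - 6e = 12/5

Row-reduce the augmented matrix:
R1 ← R1 / (-5).
R2 ← R2 − 5·R1.
R3 ← R3 + 4·R1.
R4 ← R4 − 1·R1.
R5 ← R5 + 1·R1.
R2 ← R2 / (11).
R1 ← R1 + 6/5·R2.
R3 ← R3 + 44/5·R2.
R4 ← R4 + 4/5·R2.
R5 ← R5 + 6/5·R2.
R3 ← R3 / (28/5).
R1 ← R1 − 32/55·R3.
R2 ← R2 + 2/11·R3.
R4 ← R4 + 217/55·R3.
R5 ← R5 − 362/55·R3.
R4 ← R4 / (135/44).
R1 ← R1 − 78/77·R4.
R2 ← R2 − 9/154·R4.
R3 ← R3 − 9/28·R4.
R5 ← R5 − 167/154·R4.
R5 ← R5 / (-200/63).
R1 ← R1 − 26/21·R5.
R2 ← R2 − 4/7·R5.
R3 ← R3 − 1/7·R5.
R4 ← R4 + 11/9·R5.
Reading off the reduced rows gives a = 0, b = 3/2, c = -1/5, d = 0, e = -3/5.

a = 0, b = 3/2, c = -1/5, d = 0, e = -3/5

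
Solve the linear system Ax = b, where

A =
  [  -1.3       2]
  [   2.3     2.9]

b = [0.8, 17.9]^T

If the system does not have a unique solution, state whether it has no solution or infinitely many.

x_1 = 4, x_2 = 3

Row-reduce the augmented matrix:
R1 ← R1 / (-13/10).
R2 ← R2 − 23/10·R1.
R2 ← R2 / (837/130).
R1 ← R1 + 20/13·R2.
Reading off the reduced rows gives x_1 = 4, x_2 = 3.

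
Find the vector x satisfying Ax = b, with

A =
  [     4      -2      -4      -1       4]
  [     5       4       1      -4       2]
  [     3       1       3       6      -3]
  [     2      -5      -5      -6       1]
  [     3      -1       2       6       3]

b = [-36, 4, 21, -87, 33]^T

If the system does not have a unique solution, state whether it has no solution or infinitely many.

Row-reduce the augmented matrix:
R1 ← R1 / (4).
R2 ← R2 − 5·R1.
R3 ← R3 − 3·R1.
R4 ← R4 − 2·R1.
R5 ← R5 − 3·R1.
R2 ← R2 / (13/2).
R1 ← R1 + 1/2·R2.
R3 ← R3 − 5/2·R2.
R4 ← R4 + 4·R2.
R5 ← R5 − 1/2·R2.
R3 ← R3 / (48/13).
R1 ← R1 + 7/13·R3.
R2 ← R2 − 12/13·R3.
R4 ← R4 − 9/13·R3.
R5 ← R5 − 59/13·R3.
R4 ← R4 / (-277/32).
R1 ← R1 − 65/96·R4.
R2 ← R2 + 19/8·R4.
R3 ← R3 − 203/96·R4.
R5 ← R5 + 253/96·R4.
R5 ← R5 / (5632/831).
R1 ← R1 + 74/831·R5.
R2 ← R2 − 355/277·R5.
R3 ← R3 + 1484/831·R5.
R4 ← R4 − 62/277·R5.
Reading off the reduced rows gives x_1 = -4, x_2 = 6, x_3 = 6, x_4 = 4, x_5 = 5.

x_1 = -4, x_2 = 6, x_3 = 6, x_4 = 4, x_5 = 5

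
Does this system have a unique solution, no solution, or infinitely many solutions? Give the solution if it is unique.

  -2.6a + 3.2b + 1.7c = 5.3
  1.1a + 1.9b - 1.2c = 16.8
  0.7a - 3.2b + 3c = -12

Row-reduce the augmented matrix:
R1 ← R1 / (-13/5).
R2 ← R2 − 11/10·R1.
R3 ← R3 − 7/10·R1.
R2 ← R2 / (423/130).
R1 ← R1 + 16/13·R2.
R3 ← R3 + 152/65·R2.
R3 ← R3 / (26329/8460).
R1 ← R1 + 707/846·R3.
R2 ← R2 + 125/846·R3.
Reading off the reduced rows gives a = 6, b = 6, c = 1.

a = 6, b = 6, c = 1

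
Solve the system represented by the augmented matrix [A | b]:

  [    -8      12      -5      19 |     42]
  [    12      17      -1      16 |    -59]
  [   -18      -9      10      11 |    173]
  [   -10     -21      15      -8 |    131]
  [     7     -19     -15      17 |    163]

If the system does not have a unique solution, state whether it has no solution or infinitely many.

Row-reduce the augmented matrix:
R1 ← R1 / (-8).
R2 ← R2 − 12·R1.
R3 ← R3 + 18·R1.
R4 ← R4 + 10·R1.
R5 ← R5 − 7·R1.
R2 ← R2 / (35).
R1 ← R1 + 3/2·R2.
R3 ← R3 + 36·R2.
R4 ← R4 + 36·R2.
R5 ← R5 + 17/2·R2.
R3 ← R3 / (1751/140).
R1 ← R1 − 73/280·R3.
R2 ← R2 + 17/70·R3.
R4 ← R4 − 1751/140·R3.
R5 ← R5 + 6003/280·R3.
Swap R4 and R5.
R4 ← R4 / (119886/1751).
R1 ← R1 + 1331/1751·R4.
R2 ← R2 − 159/103·R4.
R3 ← R3 − 1963/1751·R4.
R5 reduces to 0 = 0, so the extra equation is consistent.
Reading off the reduced rows gives x_1 = -3, x_2 = -6, x_3 = 1, x_4 = 5.

x_1 = -3, x_2 = -6, x_3 = 1, x_4 = 5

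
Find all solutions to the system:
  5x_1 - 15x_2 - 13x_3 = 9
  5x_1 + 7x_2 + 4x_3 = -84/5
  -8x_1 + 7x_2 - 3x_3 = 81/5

Row-reduce the augmented matrix:
R1 ← R1 / (5).
R2 ← R2 − 5·R1.
R3 ← R3 + 8·R1.
R2 ← R2 / (22).
R1 ← R1 + 3·R2.
R3 ← R3 + 17·R2.
R3 ← R3 / (-1173/110).
R1 ← R1 + 31/110·R3.
R2 ← R2 − 17/22·R3.
Reading off the reduced rows gives x_1 = -2, x_2 = -2/5, x_3 = -1.

x_1 = -2, x_2 = -2/5, x_3 = -1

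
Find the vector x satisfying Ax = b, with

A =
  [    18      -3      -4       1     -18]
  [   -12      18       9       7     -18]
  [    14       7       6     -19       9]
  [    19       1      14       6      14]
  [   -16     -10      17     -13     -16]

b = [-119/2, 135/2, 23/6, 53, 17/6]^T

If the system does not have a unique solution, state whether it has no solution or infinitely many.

Row-reduce the augmented matrix:
R1 ← R1 / (18).
R2 ← R2 + 12·R1.
R3 ← R3 − 14·R1.
R4 ← R4 − 19·R1.
R5 ← R5 + 16·R1.
R2 ← R2 / (16).
R1 ← R1 + 1/6·R2.
R3 ← R3 − 28/3·R2.
R4 ← R4 − 25/6·R2.
R5 ← R5 + 38/3·R2.
R3 ← R3 / (65/12).
R1 ← R1 + 5/32·R3.
R2 ← R2 − 19/48·R3.
R4 ← R4 − 1591/96·R3.
R5 ← R5 − 443/24·R3.
R4 ← R4 / (15043/195).
R1 ← R1 + 22/39·R4.
R2 ← R2 − 439/195·R4.
R3 ← R3 + 291/65·R4.
R5 ← R5 − 14936/195·R4.
R5 ← R5 / (-3347089/30086).
R1 ← R1 + 90487/120344·R5.
R2 ← R2 + 289963/120344·R5.
R3 ← R3 − 319419/120344·R5.
R4 ← R4 + 129639/120344·R5.
Reading off the reduced rows gives x_1 = -1, x_2 = 7/3, x_3 = 3, x_4 = 3/2, x_5 = 4/3.

x_1 = -1, x_2 = 7/3, x_3 = 3, x_4 = 3/2, x_5 = 4/3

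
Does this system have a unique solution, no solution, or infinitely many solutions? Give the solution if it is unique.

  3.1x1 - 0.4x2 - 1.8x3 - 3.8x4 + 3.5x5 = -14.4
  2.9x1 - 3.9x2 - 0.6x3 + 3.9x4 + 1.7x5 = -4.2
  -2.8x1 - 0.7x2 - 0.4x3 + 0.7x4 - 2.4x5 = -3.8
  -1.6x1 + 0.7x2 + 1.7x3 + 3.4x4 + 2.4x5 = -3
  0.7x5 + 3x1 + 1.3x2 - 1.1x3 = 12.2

x1 = 4, x2 = 4, x3 = 2, x4 = 2, x5 = -4

Row-reduce the augmented matrix:
R1 ← R1 / (31/10).
R2 ← R2 − 29/10·R1.
R3 ← R3 + 14/5·R1.
R4 ← R4 + 8/5·R1.
R5 ← R5 − 3·R1.
R2 ← R2 / (-1093/310).
R1 ← R1 + 4/31·R2.
R3 ← R3 + 329/310·R2.
R4 ← R4 − 153/310·R2.
R5 ← R5 − 523/310·R2.
R3 ← R3 / (-12854/5465).
R1 ← R1 + 678/1093·R3.
R2 ← R2 + 336/1093·R3.
R4 ← R4 − 2017/2186·R3.
R5 ← R5 − 2537/2186·R3.
R4 ← R4 / (68143/128540).
R1 ← R1 + 1197/6427·R4.
R2 ← R2 + 9409/6427·R4.
R3 ← R3 − 27195/12854·R4.
R5 ← R5 − 615599/128540·R4.
R5 ← R5 / (-29450177/681430).
R1 ← R1 − 165691/68143·R5.
R2 ← R2 − 860706/68143·R5.
R3 ← R3 + 1251570/68143·R5.
R4 ← R4 − 574654/68143·R5.
Reading off the reduced rows gives x1 = 4, x2 = 4, x3 = 2, x4 = 2, x5 = -4.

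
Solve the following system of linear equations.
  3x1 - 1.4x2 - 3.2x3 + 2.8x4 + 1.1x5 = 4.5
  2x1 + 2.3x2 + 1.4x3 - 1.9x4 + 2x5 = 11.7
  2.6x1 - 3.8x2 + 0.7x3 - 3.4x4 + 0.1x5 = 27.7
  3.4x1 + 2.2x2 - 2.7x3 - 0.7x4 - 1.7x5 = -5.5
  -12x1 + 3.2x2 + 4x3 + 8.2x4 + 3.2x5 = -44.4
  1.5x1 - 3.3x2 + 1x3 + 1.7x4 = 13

x1 = 3, x2 = -3, x3 = 2, x4 = -2, x5 = 3

Row-reduce the augmented matrix:
R1 ← R1 / (3).
R2 ← R2 − 2·R1.
R3 ← R3 − 13/5·R1.
R4 ← R4 − 17/5·R1.
R5 ← R5 + 12·R1.
R6 ← R6 − 3/2·R1.
R2 ← R2 / (97/30).
R1 ← R1 + 7/15·R2.
R3 ← R3 + 194/75·R2.
R4 ← R4 − 284/75·R2.
R5 ← R5 + 12/5·R2.
R6 ← R6 + 13/5·R2.
R3 ← R3 / (63/10).
R1 ← R1 + 54/97·R3.
R2 ← R2 − 106/97·R3.
R4 ← R4 + 623/194·R3.
R5 ← R5 + 2996/485·R3.
R6 ← R6 − 2639/485·R3.
R4 ← R4 / (-173209/43650).
R1 ← R1 + 1329/3395·R4.
R2 ← R2 − 11257/30555·R4.
R3 ← R3 + 442/315·R4.
R5 ← R5 − 173209/21825·R4.
R6 ← R6 − 214153/43650·R4.
Swap R5 and R6.
R5 ← R5 / (-17480631/3464180).
R1 ← R1 − 2407003/2424926·R5.
R2 ← R2 + 48180/1212463·R5.
R3 ← R3 − 1895188/1212463·R5.
R4 ← R4 − 189814/173209·R5.
R6 reduces to 0 = 0, so the extra equation is consistent.
Reading off the reduced rows gives x1 = 3, x2 = -3, x3 = 2, x4 = -2, x5 = 3.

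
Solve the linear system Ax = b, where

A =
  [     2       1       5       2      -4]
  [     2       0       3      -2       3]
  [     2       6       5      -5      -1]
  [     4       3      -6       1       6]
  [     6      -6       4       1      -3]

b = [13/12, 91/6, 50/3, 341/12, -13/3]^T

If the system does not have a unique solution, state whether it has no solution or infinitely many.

x_1 = 9/4, x_2 = 9/4, x_3 = 1, x_4 = 2/3, x_5 = 3

Row-reduce the augmented matrix:
R1 ← R1 / (2).
R2 ← R2 − 2·R1.
R3 ← R3 − 2·R1.
R4 ← R4 − 4·R1.
R5 ← R5 − 6·R1.
R2 ← R2 / (-1).
R1 ← R1 − 1/2·R2.
R3 ← R3 − 5·R2.
R4 ← R4 − 1·R2.
R5 ← R5 + 9·R2.
R3 ← R3 / (-10).
R1 ← R1 − 3/2·R3.
R2 ← R2 − 2·R3.
R4 ← R4 + 18·R3.
R5 ← R5 − 7·R3.
R4 ← R4 / (208/5).
R1 ← R1 + 101/20·R4.
R2 ← R2 + 7/5·R4.
R3 ← R3 − 27/10·R4.
R5 ← R5 − 121/10·R4.
R5 ← R5 / (-5663/416).
R1 ← R1 − 1203/832·R5.
R2 ← R2 + 207/208·R5.
R3 ← R3 + 301/416·R5.
R4 ← R4 + 237/208·R5.
Reading off the reduced rows gives x_1 = 9/4, x_2 = 9/4, x_3 = 1, x_4 = 2/3, x_5 = 3.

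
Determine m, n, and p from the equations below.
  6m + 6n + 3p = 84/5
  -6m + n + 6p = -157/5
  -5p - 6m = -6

Row-reduce the augmented matrix:
R1 ← R1 / (6).
R2 ← R2 + 6·R1.
R3 ← R3 + 6·R1.
R2 ← R2 / (7).
R1 ← R1 − 1·R2.
R3 ← R3 − 6·R2.
R3 ← R3 / (-68/7).
R1 ← R1 + 11/14·R3.
R2 ← R2 − 9/7·R3.
Reading off the reduced rows gives m = 3, n = 1, p = -12/5.

m = 3, n = 1, p = -12/5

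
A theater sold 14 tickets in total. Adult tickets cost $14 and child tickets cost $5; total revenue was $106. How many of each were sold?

Let a = adult tickets, c = child tickets.
  a + c = 14
  14a + 5c = 106
From equation 1: a = 14 − c.
Substitute into equation 2 and solve: c = 10.
Then a = 4.

adult tickets: 4, child tickets: 10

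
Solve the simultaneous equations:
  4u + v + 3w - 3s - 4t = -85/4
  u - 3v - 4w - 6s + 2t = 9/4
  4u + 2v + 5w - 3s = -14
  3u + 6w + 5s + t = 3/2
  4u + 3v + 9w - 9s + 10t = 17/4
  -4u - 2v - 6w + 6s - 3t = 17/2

u = -3, v = -11/4, w = 1, s = 1/2, t = 2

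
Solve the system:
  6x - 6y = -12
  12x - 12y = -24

infinitely many solutions

Row-reduce:
R1 ← R1 / (6).
R2 ← R2 − 12·R1.
Rank is 1 with 2 unknowns, leaving y free.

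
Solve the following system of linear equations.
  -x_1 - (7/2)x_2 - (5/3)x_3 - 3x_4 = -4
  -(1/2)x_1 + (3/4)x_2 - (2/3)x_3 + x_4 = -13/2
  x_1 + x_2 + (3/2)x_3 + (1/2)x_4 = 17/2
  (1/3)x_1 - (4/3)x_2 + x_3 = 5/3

infinitely many solutions

Row-reduce:
R1 ← R1 / (-1).
R2 ← R2 + 1/2·R1.
R3 ← R3 − 1·R1.
R4 ← R4 − 1/3·R1.
R2 ← R2 / (5/2).
R1 ← R1 − 7/2·R2.
R3 ← R3 + 5/2·R2.
R4 ← R4 + 5/2·R2.
Swap R3 and R4.
R3 ← R3 / (11/18).
R1 ← R1 − 43/30·R3.
R2 ← R2 − 1/15·R3.
Rank is 3 with 4 unknowns, leaving x_4 free.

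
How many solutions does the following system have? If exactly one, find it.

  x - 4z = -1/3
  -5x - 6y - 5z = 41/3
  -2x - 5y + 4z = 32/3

x = -1/3, y = -2, z = 0

Row-reduce the augmented matrix:
R2 ← R2 + 5·R1.
R3 ← R3 + 2·R1.
R2 ← R2 / (-6).
R3 ← R3 + 5·R2.
R3 ← R3 / (101/6).
R1 ← R1 + 4·R3.
R2 ← R2 − 25/6·R3.
Reading off the reduced rows gives x = -1/3, y = -2, z = 0.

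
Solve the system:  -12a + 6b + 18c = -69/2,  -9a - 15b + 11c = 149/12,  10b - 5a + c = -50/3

a = -1/2, b = -7/4, c = -5/3

Row-reduce the augmented matrix:
R1 ← R1 / (-12).
R2 ← R2 + 9·R1.
R3 ← R3 + 5·R1.
R2 ← R2 / (-39/2).
R1 ← R1 + 1/2·R2.
R3 ← R3 − 15/2·R2.
R3 ← R3 / (-97/13).
R1 ← R1 + 56/39·R3.
R2 ← R2 − 5/39·R3.
Reading off the reduced rows gives a = -1/2, b = -7/4, c = -5/3.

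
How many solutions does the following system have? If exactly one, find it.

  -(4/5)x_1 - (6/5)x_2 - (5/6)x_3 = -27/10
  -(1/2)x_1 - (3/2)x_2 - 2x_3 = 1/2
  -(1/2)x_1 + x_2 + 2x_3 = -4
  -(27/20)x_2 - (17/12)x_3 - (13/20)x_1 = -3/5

Row-reduce:
R1 ← R1 / (-4/5).
R2 ← R2 + 1/2·R1.
R3 ← R3 + 1/2·R1.
R4 ← R4 + 13/20·R1.
R2 ← R2 / (-3/4).
R1 ← R1 − 3/2·R2.
R3 ← R3 − 7/4·R2.
R4 ← R4 + 3/8·R2.
R3 ← R3 / (-67/72).
R1 ← R1 + 23/12·R3.
R2 ← R2 − 71/36·R3.
Row 4 reduces to 0 = 1/2, a contradiction. The system is inconsistent.

no solution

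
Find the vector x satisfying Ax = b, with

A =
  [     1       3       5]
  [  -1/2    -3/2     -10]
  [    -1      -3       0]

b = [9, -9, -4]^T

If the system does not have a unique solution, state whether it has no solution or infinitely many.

no solution

Row-reduce:
R2 ← R2 + 1/2·R1.
R3 ← R3 + 1·R1.
R2 ← R2 / (-15/2).
R1 ← R1 − 5·R2.
R3 ← R3 − 5·R2.
Row 3 reduces to 0 = 2, a contradiction. The system is inconsistent.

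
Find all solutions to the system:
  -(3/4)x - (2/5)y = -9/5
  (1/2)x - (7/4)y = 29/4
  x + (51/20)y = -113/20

Row-reduce:
R1 ← R1 / (-3/4).
R2 ← R2 − 1/2·R1.
R3 ← R3 − 1·R1.
R2 ← R2 / (-121/60).
R1 ← R1 − 8/15·R2.
R3 ← R3 − 121/60·R2.
Row 3 reduces to 0 = -2, a contradiction. The system is inconsistent.

no solution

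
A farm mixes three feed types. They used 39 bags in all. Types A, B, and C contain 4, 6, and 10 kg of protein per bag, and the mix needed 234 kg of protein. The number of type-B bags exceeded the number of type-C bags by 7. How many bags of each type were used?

type-A bags: 16, type-B bags: 15, type-C bags: 8

Let a = type-A bags, b = type-B bags, c = type-C bags.
  a + b + c = 39
  4a + 6b + 10c = 234
  b - c = 7
Row-reduce the augmented matrix:
R2 ← R2 − 4·R1.
R2 ← R2 / (2).
R1 ← R1 − 1·R2.
R3 ← R3 − 1·R2.
R3 ← R3 / (-4).
R1 ← R1 + 2·R3.
R2 ← R2 − 3·R3.
Reading off the reduced rows gives a = 16, b = 15, c = 8.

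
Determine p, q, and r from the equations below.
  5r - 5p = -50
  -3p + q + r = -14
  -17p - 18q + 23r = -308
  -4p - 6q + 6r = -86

p = 5, q = 6, r = -5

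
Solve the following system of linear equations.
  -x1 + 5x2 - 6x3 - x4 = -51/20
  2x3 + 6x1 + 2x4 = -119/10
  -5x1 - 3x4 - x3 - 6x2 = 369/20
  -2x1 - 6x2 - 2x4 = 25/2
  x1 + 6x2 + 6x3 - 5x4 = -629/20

Row-reduce the augmented matrix:
R1 ← R1 / (-1).
R2 ← R2 − 6·R1.
R3 ← R3 + 5·R1.
R4 ← R4 + 2·R1.
R5 ← R5 − 1·R1.
R2 ← R2 / (30).
R1 ← R1 + 5·R2.
R3 ← R3 + 31·R2.
R4 ← R4 + 16·R2.
R5 ← R5 − 11·R2.
R3 ← R3 / (-92/15).
R1 ← R1 − 1/3·R3.
R2 ← R2 + 17/15·R3.
R4 ← R4 + 92/15·R3.
R5 ← R5 − 187/15·R3.
Swap R4 and R5.
R4 ← R4 / (-204/23).
R1 ← R1 − 5/23·R4.
R2 ← R2 − 6/23·R4.
R3 ← R3 − 8/23·R4.
R5 reduces to 0 = 0, so the extra equation is consistent.
Reading off the reduced rows gives x1 = -9/4, x2 = -2, x3 = -6/5, x4 = 2.

x1 = -9/4, x2 = -2, x3 = -6/5, x4 = 2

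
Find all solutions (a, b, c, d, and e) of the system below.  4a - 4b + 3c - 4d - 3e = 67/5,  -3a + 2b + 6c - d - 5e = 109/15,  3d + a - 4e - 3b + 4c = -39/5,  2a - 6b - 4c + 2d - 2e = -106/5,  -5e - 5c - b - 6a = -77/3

a = 2, b = 2, c = 5/3, d = -13/5, e = 2/3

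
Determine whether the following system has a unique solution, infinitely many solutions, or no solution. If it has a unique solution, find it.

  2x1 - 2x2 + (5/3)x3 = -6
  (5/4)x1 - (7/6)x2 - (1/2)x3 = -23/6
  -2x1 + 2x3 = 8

x1 = -4, x2 = -1, x3 = 0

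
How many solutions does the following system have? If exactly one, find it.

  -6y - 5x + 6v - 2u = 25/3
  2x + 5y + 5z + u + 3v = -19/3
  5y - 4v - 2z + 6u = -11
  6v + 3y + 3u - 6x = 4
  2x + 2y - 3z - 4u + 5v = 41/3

Row-reduce the augmented matrix:
R1 ← R1 / (-5).
R2 ← R2 − 2·R1.
R4 ← R4 + 6·R1.
R5 ← R5 − 2·R1.
R2 ← R2 / (13/5).
R1 ← R1 − 6/5·R2.
R3 ← R3 − 5·R2.
R4 ← R4 − 51/5·R2.
R5 ← R5 + 2/5·R2.
R3 ← R3 / (-151/13).
R1 ← R1 + 30/13·R3.
R2 ← R2 − 25/13·R3.
R4 ← R4 + 255/13·R3.
R5 ← R5 + 29/13·R3.
R4 ← R4 / (-735/151).
R1 ← R1 + 122/151·R4.
R2 ← R2 − 152/151·R4.
R3 ← R3 + 73/151·R4.
R5 ← R5 + 883/151·R4.
R5 ← R5 / (2132/245).
R1 ← R1 + 282/245·R5.
R2 ← R2 − 22/245·R5.
R3 ← R3 − 257/245·R5.
R4 ← R4 + 96/245·R5.
Reading off the reduced rows gives x = -5/3, y = 1, z = -1, u = -3, v = 0.

x = -5/3, y = 1, z = -1, u = -3, v = 0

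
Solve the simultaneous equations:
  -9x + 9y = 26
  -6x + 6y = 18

no solution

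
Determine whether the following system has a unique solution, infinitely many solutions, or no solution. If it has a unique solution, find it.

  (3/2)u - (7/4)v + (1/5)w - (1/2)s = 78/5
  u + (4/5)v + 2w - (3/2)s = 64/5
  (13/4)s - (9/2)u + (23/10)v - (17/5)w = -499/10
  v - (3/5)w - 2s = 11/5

Row-reduce:
R1 ← R1 / (3/2).
R2 ← R2 − 1·R1.
R3 ← R3 + 9/2·R1.
R2 ← R2 / (59/30).
R1 ← R1 + 7/6·R2.
R3 ← R3 + 59/20·R2.
R4 ← R4 − 1·R2.
Swap R3 and R4.
R3 ← R3 / (-457/295).
R1 ← R1 − 366/295·R3.
R2 ← R2 − 56/59·R3.
Row 4 reduces to 0 = 1/2, a contradiction. The system is inconsistent.

no solution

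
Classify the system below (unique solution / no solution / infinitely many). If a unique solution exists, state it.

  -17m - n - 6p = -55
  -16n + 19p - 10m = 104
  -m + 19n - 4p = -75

m = 2, n = -3, p = 4

Row-reduce the augmented matrix:
R1 ← R1 / (-17).
R2 ← R2 + 10·R1.
R3 ← R3 + 1·R1.
R2 ← R2 / (-262/17).
R1 ← R1 − 1/17·R2.
R3 ← R3 − 324/17·R2.
R3 ← R3 / (3172/131).
R1 ← R1 − 115/262·R3.
R2 ← R2 + 383/262·R3.
Reading off the reduced rows gives m = 2, n = -3, p = 4.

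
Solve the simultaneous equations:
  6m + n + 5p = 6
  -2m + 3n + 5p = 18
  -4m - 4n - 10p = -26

Row-reduce:
R1 ← R1 / (6).
R2 ← R2 + 2·R1.
R3 ← R3 + 4·R1.
R2 ← R2 / (10/3).
R1 ← R1 − 1/6·R2.
R3 ← R3 + 10/3·R2.
Row 3 reduces to 0 = -2, a contradiction. The system is inconsistent.

no solution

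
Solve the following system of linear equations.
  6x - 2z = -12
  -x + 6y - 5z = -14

infinitely many solutions

Row-reduce:
R1 ← R1 / (6).
R2 ← R2 + 1·R1.
R2 ← R2 / (6).
Rank is 2 with 3 unknowns, leaving z free.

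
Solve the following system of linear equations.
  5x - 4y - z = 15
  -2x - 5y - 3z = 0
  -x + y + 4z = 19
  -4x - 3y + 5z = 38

Row-reduce the augmented matrix:
R1 ← R1 / (5).
R2 ← R2 + 2·R1.
R3 ← R3 + 1·R1.
R4 ← R4 + 4·R1.
R2 ← R2 / (-33/5).
R1 ← R1 + 4/5·R2.
R3 ← R3 − 1/5·R2.
R4 ← R4 + 31/5·R2.
R3 ← R3 / (122/33).
R1 ← R1 − 7/33·R3.
R2 ← R2 − 17/33·R3.
R4 ← R4 − 244/33·R3.
R4 reduces to 0 = 0, so the extra equation is consistent.
Reading off the reduced rows gives x = 1, y = -4, z = 6.

x = 1, y = -4, z = 6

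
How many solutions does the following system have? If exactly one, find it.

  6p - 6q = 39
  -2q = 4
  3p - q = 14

Row-reduce:
R1 ← R1 / (6).
R3 ← R3 − 3·R1.
R2 ← R2 / (-2).
R1 ← R1 + 1·R2.
R3 ← R3 − 2·R2.
Row 3 reduces to 0 = -3/2, a contradiction. The system is inconsistent.

no solution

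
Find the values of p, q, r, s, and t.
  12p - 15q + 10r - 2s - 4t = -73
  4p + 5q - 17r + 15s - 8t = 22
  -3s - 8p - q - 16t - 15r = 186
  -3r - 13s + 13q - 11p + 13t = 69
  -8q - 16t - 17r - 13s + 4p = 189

p = -4, q = 1, r = -4, s = -5, t = -5

Row-reduce the augmented matrix:
R1 ← R1 / (12).
R2 ← R2 − 4·R1.
R3 ← R3 + 8·R1.
R4 ← R4 + 11·R1.
R5 ← R5 − 4·R1.
R2 ← R2 / (10).
R1 ← R1 + 5/4·R2.
R3 ← R3 + 11·R2.
R4 ← R4 + 3/4·R2.
R5 ← R5 + 3·R2.
R3 ← R3 / (-307/10).
R1 ← R1 + 41/24·R3.
R2 ← R2 + 61/30·R3.
R4 ← R4 − 557/120·R3.
R5 ← R5 + 793/30·R3.
R4 ← R4 / (-10783/921).
R1 ← R1 − 989/921·R4.
R2 ← R2 − 656/921·R4.
R3 ← R3 + 129/307·R4.
R5 ← R5 + 17260/921·R4.
R5 ← R5 / (-22936/10783).
R1 ← R1 − 7869/10783·R5.
R2 ← R2 − 356/263·R5.
R3 ← R3 − 7235/10783·R5.
R4 ← R4 + 4515/10783·R5.
Reading off the reduced rows gives p = -4, q = 1, r = -4, s = -5, t = -5.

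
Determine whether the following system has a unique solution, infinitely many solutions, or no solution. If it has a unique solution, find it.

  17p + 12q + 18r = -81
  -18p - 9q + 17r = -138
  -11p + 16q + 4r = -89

p = 3, q = -2, r = -6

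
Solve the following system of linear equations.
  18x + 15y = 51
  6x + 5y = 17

Row-reduce:
R1 ← R1 / (18).
R2 ← R2 − 6·R1.
Rank is 1 with 2 unknowns, leaving y free.

infinitely many solutions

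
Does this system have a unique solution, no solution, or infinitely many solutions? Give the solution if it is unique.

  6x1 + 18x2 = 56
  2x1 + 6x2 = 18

no solution

Row-reduce:
R1 ← R1 / (6).
R2 ← R2 − 2·R1.
Row 2 reduces to 0 = -2/3, a contradiction. The system is inconsistent.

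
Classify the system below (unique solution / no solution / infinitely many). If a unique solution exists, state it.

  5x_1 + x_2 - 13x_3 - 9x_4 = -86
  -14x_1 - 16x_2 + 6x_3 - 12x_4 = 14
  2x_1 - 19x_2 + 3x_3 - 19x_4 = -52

infinitely many solutions

Row-reduce:
R1 ← R1 / (5).
R2 ← R2 + 14·R1.
R3 ← R3 − 2·R1.
R2 ← R2 / (-66/5).
R1 ← R1 − 1/5·R2.
R3 ← R3 + 97/5·R2.
R3 ← R3 / (1745/33).
R1 ← R1 + 101/33·R3.
R2 ← R2 − 76/33·R3.
Rank is 3 with 4 unknowns, leaving x_4 free.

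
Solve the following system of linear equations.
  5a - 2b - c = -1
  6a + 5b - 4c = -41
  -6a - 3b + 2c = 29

Row-reduce the augmented matrix:
R1 ← R1 / (5).
R2 ← R2 − 6·R1.
R3 ← R3 + 6·R1.
R2 ← R2 / (37/5).
R1 ← R1 + 2/5·R2.
R3 ← R3 + 27/5·R2.
R3 ← R3 / (-46/37).
R1 ← R1 + 13/37·R3.
R2 ← R2 + 14/37·R3.
Reading off the reduced rows gives a = -2, b = -5, c = 1.

a = -2, b = -5, c = 1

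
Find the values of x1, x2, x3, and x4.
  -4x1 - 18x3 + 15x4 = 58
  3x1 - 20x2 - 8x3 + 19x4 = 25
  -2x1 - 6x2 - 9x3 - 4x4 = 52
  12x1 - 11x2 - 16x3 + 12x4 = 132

x1 = 5, x2 = 0, x3 = -6, x4 = -2

Row-reduce the augmented matrix:
R1 ← R1 / (-4).
R2 ← R2 − 3·R1.
R3 ← R3 + 2·R1.
R4 ← R4 − 12·R1.
R2 ← R2 / (-20).
R3 ← R3 + 6·R2.
R4 ← R4 + 11·R2.
R3 ← R3 / (129/20).
R1 ← R1 − 9/2·R3.
R2 ← R2 − 43/40·R3.
R4 ← R4 + 2327/40·R3.
R4 ← R4 / (-74929/516).
R1 ← R1 − 456/43·R4.
R2 ← R2 − 23/12·R4.
R3 ← R3 + 823/258·R4.
Reading off the reduced rows gives x1 = 5, x2 = 0, x3 = -6, x4 = -2.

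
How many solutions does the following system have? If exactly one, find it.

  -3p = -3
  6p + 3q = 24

p = 1, q = 6

Row-reduce the augmented matrix:
R1 ← R1 / (-3).
R2 ← R2 − 6·R1.
R2 ← R2 / (3).
Reading off the reduced rows gives p = 1, q = 6.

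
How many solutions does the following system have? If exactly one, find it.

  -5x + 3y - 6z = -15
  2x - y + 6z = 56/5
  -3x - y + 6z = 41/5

Row-reduce the augmented matrix:
R1 ← R1 / (-5).
R2 ← R2 − 2·R1.
R3 ← R3 + 3·R1.
R2 ← R2 / (1/5).
R1 ← R1 + 3/5·R2.
R3 ← R3 + 14/5·R2.
R3 ← R3 / (60).
R1 ← R1 − 12·R3.
R2 ← R2 − 18·R3.
Reading off the reduced rows gives x = 3/5, y = -1, z = 3/2.

x = 3/5, y = -1, z = 3/2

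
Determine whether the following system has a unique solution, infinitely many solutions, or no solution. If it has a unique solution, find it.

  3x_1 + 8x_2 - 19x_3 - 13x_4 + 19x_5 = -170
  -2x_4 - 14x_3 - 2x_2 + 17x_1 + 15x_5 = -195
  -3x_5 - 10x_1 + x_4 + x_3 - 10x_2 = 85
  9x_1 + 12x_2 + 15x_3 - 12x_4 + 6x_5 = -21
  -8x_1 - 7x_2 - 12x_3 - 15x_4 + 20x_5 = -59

x_1 = -5, x_2 = -2, x_3 = 4, x_4 = -1, x_5 = -4

Row-reduce the augmented matrix:
R1 ← R1 / (3).
R2 ← R2 − 17·R1.
R3 ← R3 + 10·R1.
R4 ← R4 − 9·R1.
R5 ← R5 + 8·R1.
R2 ← R2 / (-142/3).
R1 ← R1 − 8/3·R2.
R3 ← R3 − 50/3·R2.
R4 ← R4 + 12·R2.
R5 ← R5 − 43/3·R2.
R3 ← R3 / (-2084/71).
R1 ← R1 + 75/71·R3.
R2 ← R2 + 281/142·R3.
R4 ← R4 − 3426/71·R3.
R5 ← R5 + 4871/142·R3.
R4 ← R4 / (-10044/521).
R1 ← R1 − 333/1042·R4.
R2 ← R2 + 753/2084·R4.
R3 ← R3 − 607/1042·R4.
R5 ← R5 + 16635/2084·R4.
R5 ← R5 / (24643/8928).
R1 ← R1 − 617/1488·R5.
R2 ← R2 + 2215/8928·R5.
R3 ← R3 + 5341/13392·R5.
R4 ← R4 + 6265/6696·R5.
Reading off the reduced rows gives x_1 = -5, x_2 = -2, x_3 = 4, x_4 = -1, x_5 = -4.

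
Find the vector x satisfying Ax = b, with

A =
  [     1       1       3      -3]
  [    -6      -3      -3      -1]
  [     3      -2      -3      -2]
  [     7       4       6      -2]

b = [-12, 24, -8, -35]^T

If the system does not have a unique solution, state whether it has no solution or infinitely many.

no solution

Row-reduce:
R2 ← R2 + 6·R1.
R3 ← R3 − 3·R1.
R4 ← R4 − 7·R1.
R2 ← R2 / (3).
R1 ← R1 − 1·R2.
R3 ← R3 + 5·R2.
R4 ← R4 + 3·R2.
R3 ← R3 / (13).
R1 ← R1 + 2·R3.
R2 ← R2 − 5·R3.
Row 4 reduces to 0 = 1, a contradiction. The system is inconsistent.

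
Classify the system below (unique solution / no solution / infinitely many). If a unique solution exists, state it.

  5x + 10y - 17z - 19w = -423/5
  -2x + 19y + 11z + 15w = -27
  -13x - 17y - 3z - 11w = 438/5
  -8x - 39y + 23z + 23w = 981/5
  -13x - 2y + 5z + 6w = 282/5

Row-reduce the augmented matrix:
R1 ← R1 / (5).
R2 ← R2 + 2·R1.
R3 ← R3 + 13·R1.
R4 ← R4 + 8·R1.
R5 ← R5 + 13·R1.
R2 ← R2 / (23).
R1 ← R1 − 2·R2.
R3 ← R3 − 9·R2.
R4 ← R4 + 23·R2.
R5 ← R5 − 24·R2.
R3 ← R3 / (-5617/115).
R1 ← R1 + 433/115·R3.
R2 ← R2 − 21/115·R3.
R5 ← R5 + 5012/115·R3.
Swap R4 and R5.
R4 ← R4 / (30087/5617).
R1 ← R1 − 2448/5617·R4.
R2 ← R2 − 478/5617·R4.
R3 ← R3 − 7279/5617·R4.
R5 reduces to 0 = 0, so the extra equation is consistent.
Reading off the reduced rows gives x = -3, y = -3, z = 3, w = -3/5.

x = -3, y = -3, z = 3, w = -3/5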